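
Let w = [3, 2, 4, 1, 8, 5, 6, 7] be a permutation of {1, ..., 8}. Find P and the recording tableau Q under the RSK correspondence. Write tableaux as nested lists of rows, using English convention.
Insert each entry of the permutation into P by Schensted row insertion, recording in Q the position of each new cell.

Insert 3: appended to row 1. P = [[3]], Q = [[1]].
Insert 2: 2 bumps 3 from row 1; 3 starts row 2. P = [[2], [3]], Q = [[1], [2]].
Insert 4: appended to row 1. P = [[2, 4], [3]], Q = [[1, 3], [2]].
Insert 1: 1 bumps 2 from row 1; 2 bumps 3 from row 2; 3 starts row 3. P = [[1, 4], [2], [3]], Q = [[1, 3], [2], [4]].
Insert 8: appended to row 1. P = [[1, 4, 8], [2], [3]], Q = [[1, 3, 5], [2], [4]].
Insert 5: 5 bumps 8 from row 1; 8 appends to row 2. P = [[1, 4, 5], [2, 8], [3]], Q = [[1, 3, 5], [2, 6], [4]].
Insert 6: appended to row 1. P = [[1, 4, 5, 6], [2, 8], [3]], Q = [[1, 3, 5, 7], [2, 6], [4]].
Insert 7: appended to row 1. P = [[1, 4, 5, 6, 7], [2, 8], [3]], Q = [[1, 3, 5, 7, 8], [2, 6], [4]].

So P = [[1, 4, 5, 6, 7], [2, 8], [3]], Q = [[1, 3, 5, 7, 8], [2, 6], [4]].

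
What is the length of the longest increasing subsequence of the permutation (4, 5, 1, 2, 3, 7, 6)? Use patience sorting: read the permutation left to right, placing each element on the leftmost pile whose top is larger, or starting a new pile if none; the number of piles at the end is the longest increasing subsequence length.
4

4: new pile. tops = [4]
5: new pile. tops = [4, 5]
1: onto pile 1 (replacing 4). tops = [1, 5]
2: onto pile 2 (replacing 5). tops = [1, 2]
3: new pile. tops = [1, 2, 3]
7: new pile. tops = [1, 2, 3, 7]
6: onto pile 4 (replacing 7). tops = [1, 2, 3, 6]

4 piles, so the longest increasing subsequence has length 4.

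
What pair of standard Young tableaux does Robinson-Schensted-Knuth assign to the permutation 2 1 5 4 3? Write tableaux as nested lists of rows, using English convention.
Insert each entry of the permutation into P by Schensted row insertion, recording in Q the position of each new cell.

Insert 2: appended to row 1. P = [[2]].
Insert 1: 1 bumps 2 from row 1; 2 starts row 2. P = [[1], [2]].
Insert 5: appended to row 1. P = [[1, 5], [2]].
Insert 4: 4 bumps 5 from row 1; 5 appends to row 2. P = [[1, 4], [2, 5]].
Insert 3: 3 bumps 4 from row 1; 4 bumps 5 from row 2; 5 starts row 3. P = [[1, 3], [2, 4], [5]].

So P = [[1, 3], [2, 4], [5]], Q = [[1, 3], [2, 4], [5]].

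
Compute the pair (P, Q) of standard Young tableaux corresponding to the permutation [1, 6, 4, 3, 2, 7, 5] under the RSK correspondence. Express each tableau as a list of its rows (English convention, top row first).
P = [[1, 2, 5], [3, 7], [4], [6]], Q = [[1, 2, 6], [3, 7], [4], [5]]

Insert each entry of the permutation into P by Schensted row insertion, recording in Q the position of each new cell.

Insert 1: appended to row 1. P = [[1]], Q = [[1]].
Insert 6: appended to row 1. P = [[1, 6]], Q = [[1, 2]].
Insert 4: 4 bumps 6 from row 1; 6 starts row 2. P = [[1, 4], [6]], Q = [[1, 2], [3]].
Insert 3: 3 bumps 4 from row 1; 4 bumps 6 from row 2; 6 starts row 3. P = [[1, 3], [4], [6]], Q = [[1, 2], [3], [4]].
Insert 2: 2 bumps 3 from row 1; 3 bumps 4 from row 2; 4 bumps 6 from row 3; 6 starts row 4. P = [[1, 2], [3], [4], [6]], Q = [[1, 2], [3], [4], [5]].
Insert 7: appended to row 1. P = [[1, 2, 7], [3], [4], [6]], Q = [[1, 2, 6], [3], [4], [5]].
Insert 5: 5 bumps 7 from row 1; 7 appends to row 2. P = [[1, 2, 5], [3, 7], [4], [6]], Q = [[1, 2, 6], [3, 7], [4], [5]].

So P = [[1, 2, 5], [3, 7], [4], [6]], Q = [[1, 2, 6], [3, 7], [4], [5]].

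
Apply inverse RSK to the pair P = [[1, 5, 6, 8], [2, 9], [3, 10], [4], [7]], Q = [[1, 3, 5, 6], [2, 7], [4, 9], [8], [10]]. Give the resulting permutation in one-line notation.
Reverse the RSK construction: for i from n down to 1, find the cell of Q containing i, remove the entry at that cell from P, and reverse-bump it up through P; the value ejected from row 1 is w(i).

Step i=10: Q has 10 at row 5, column 1; remove 7 from row 5 of P and reverse-bump: 7 enters row 4 and ejects 4; 4 enters row 3 and ejects 3; 3 enters row 2 and ejects 2; 2 enters row 1 and ejects 1. So w(10) = 1. P is now [[2, 5, 6, 8], [3, 9], [4, 10], [7]].
Step i=9: Q has 9 at row 3, column 2; remove 10 from row 3 of P and reverse-bump: 10 enters row 2 and ejects 9; 9 enters row 1 and ejects 8. So w(9) = 8. P is now [[2, 5, 6, 9], [3, 10], [4], [7]].
Step i=8: Q has 8 at row 4, column 1; remove 7 from row 4 of P and reverse-bump: 7 enters row 3 and ejects 4; 4 enters row 2 and ejects 3; 3 enters row 1 and ejects 2. So w(8) = 2. P is now [[3, 5, 6, 9], [4, 10], [7]].
Step i=7: Q has 7 at row 2, column 2; remove 10 from row 2 of P and reverse-bump: 10 enters row 1 and ejects 9. So w(7) = 9. P is now [[3, 5, 6, 10], [4], [7]].
Step i=6: Q has 6 at row 1, column 4; remove that cell from P, ejecting 10. So w(6) = 10. P is now [[3, 5, 6], [4], [7]].
Step i=5: Q has 5 at row 1, column 3; remove that cell from P, ejecting 6. So w(5) = 6. P is now [[3, 5], [4], [7]].
Step i=4: Q has 4 at row 3, column 1; remove 7 from row 3 of P and reverse-bump: 7 enters row 2 and ejects 4; 4 enters row 1 and ejects 3. So w(4) = 3. P is now [[4, 5], [7]].
Step i=3: Q has 3 at row 1, column 2; remove that cell from P, ejecting 5. So w(3) = 5. P is now [[4], [7]].
Step i=2: Q has 2 at row 2, column 1; remove 7 from row 2 of P and reverse-bump: 7 enters row 1 and ejects 4. So w(2) = 4. P is now [[7]].
Step i=1: Q has 1 at row 1, column 1; remove that cell from P, ejecting 7. So w(1) = 7. P is now [].

So w = 7 4 5 3 6 10 9 2 8 1.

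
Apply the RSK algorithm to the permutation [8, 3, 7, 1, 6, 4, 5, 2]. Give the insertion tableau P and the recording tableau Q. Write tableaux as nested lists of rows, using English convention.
P = [[1, 2, 5], [3, 4], [6], [7], [8]], Q = [[1, 3, 7], [2, 5], [4], [6], [8]]

Insert each entry of the permutation into P by Schensted row insertion, recording in Q the position of each new cell.

Insert 8: appended to row 1. P = [[8]].
Insert 3: 3 bumps 8 from row 1; 8 starts row 2. P = [[3], [8]].
Insert 7: appended to row 1. P = [[3, 7], [8]].
Insert 1: 1 bumps 3 from row 1; 3 bumps 8 from row 2; 8 starts row 3. P = [[1, 7], [3], [8]].
Insert 6: 6 bumps 7 from row 1; 7 appends to row 2. P = [[1, 6], [3, 7], [8]].
Insert 4: 4 bumps 6 from row 1; 6 bumps 7 from row 2; 7 bumps 8 from row 3; 8 starts row 4. P = [[1, 4], [3, 6], [7], [8]].
Insert 5: appended to row 1. P = [[1, 4, 5], [3, 6], [7], [8]].
Insert 2: 2 bumps 4 from row 1; 4 bumps 6 from row 2; 6 bumps 7 from row 3; 7 bumps 8 from row 4; 8 starts row 5. P = [[1, 2, 5], [3, 4], [6], [7], [8]].

So P = [[1, 2, 5], [3, 4], [6], [7], [8]], Q = [[1, 3, 7], [2, 5], [4], [6], [8]].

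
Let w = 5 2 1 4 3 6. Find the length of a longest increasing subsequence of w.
3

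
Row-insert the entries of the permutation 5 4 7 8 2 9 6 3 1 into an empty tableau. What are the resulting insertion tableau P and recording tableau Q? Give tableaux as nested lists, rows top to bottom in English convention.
Insert each entry of the permutation into P by Schensted row insertion, recording in Q the position of each new cell.

Insert 5: appended to row 1. P = [[5]].
Insert 4: 4 bumps 5 from row 1; 5 starts row 2. P = [[4], [5]].
Insert 7: appended to row 1. P = [[4, 7], [5]].
Insert 8: appended to row 1. P = [[4, 7, 8], [5]].
Insert 2: 2 bumps 4 from row 1; 4 bumps 5 from row 2; 5 starts row 3. P = [[2, 7, 8], [4], [5]].
Insert 9: appended to row 1. P = [[2, 7, 8, 9], [4], [5]].
Insert 6: 6 bumps 7 from row 1; 7 appends to row 2. P = [[2, 6, 8, 9], [4, 7], [5]].
Insert 3: 3 bumps 6 from row 1; 6 bumps 7 from row 2; 7 appends to row 3. P = [[2, 3, 8, 9], [4, 6], [5, 7]].
Insert 1: 1 bumps 2 from row 1; 2 bumps 4 from row 2; 4 bumps 5 from row 3; 5 starts row 4. P = [[1, 3, 8, 9], [2, 6], [4, 7], [5]].

So P = [[1, 3, 8, 9], [2, 6], [4, 7], [5]], Q = [[1, 3, 4, 6], [2, 7], [5, 8], [9]].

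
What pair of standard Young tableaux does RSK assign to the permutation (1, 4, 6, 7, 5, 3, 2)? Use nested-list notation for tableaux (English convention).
Insert each entry of the permutation into P by Schensted row insertion, recording in Q the position of each new cell.

Insert 1: appended to row 1. P = [[1]], Q = [[1]].
Insert 4: appended to row 1. P = [[1, 4]], Q = [[1, 2]].
Insert 6: appended to row 1. P = [[1, 4, 6]], Q = [[1, 2, 3]].
Insert 7: appended to row 1. P = [[1, 4, 6, 7]], Q = [[1, 2, 3, 4]].
Insert 5: 5 bumps 6 from row 1; 6 starts row 2. P = [[1, 4, 5, 7], [6]], Q = [[1, 2, 3, 4], [5]].
Insert 3: 3 bumps 4 from row 1; 4 bumps 6 from row 2; 6 starts row 3. P = [[1, 3, 5, 7], [4], [6]], Q = [[1, 2, 3, 4], [5], [6]].
Insert 2: 2 bumps 3 from row 1; 3 bumps 4 from row 2; 4 bumps 6 from row 3; 6 starts row 4. P = [[1, 2, 5, 7], [3], [4], [6]], Q = [[1, 2, 3, 4], [5], [6], [7]].

So P = [[1, 2, 5, 7], [3], [4], [6]], Q = [[1, 2, 3, 4], [5], [6], [7]].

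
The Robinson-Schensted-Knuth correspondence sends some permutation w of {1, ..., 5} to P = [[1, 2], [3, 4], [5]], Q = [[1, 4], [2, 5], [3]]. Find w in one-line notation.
Reverse RSK: for i = n, n-1, ..., 1, locate i in Q, remove the corresponding corner cell from P, and reverse-bump its entry up through P; the value ejected from row 1 is w(i).

So w = 5 3 1 4 2.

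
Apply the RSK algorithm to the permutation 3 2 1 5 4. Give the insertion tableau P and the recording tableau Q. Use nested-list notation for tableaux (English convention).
Insert each entry of the permutation into P by Schensted row insertion, recording in Q the position of each new cell.

Insert 3: appended to row 1. P = [[3]], Q = [[1]].
Insert 2: 2 bumps 3 from row 1; 3 starts row 2. P = [[2], [3]], Q = [[1], [2]].
Insert 1: 1 bumps 2 from row 1; 2 bumps 3 from row 2; 3 starts row 3. P = [[1], [2], [3]], Q = [[1], [2], [3]].
Insert 5: appended to row 1. P = [[1, 5], [2], [3]], Q = [[1, 4], [2], [3]].
Insert 4: 4 bumps 5 from row 1; 5 appends to row 2. P = [[1, 4], [2, 5], [3]], Q = [[1, 4], [2, 5], [3]].

So P = [[1, 4], [2, 5], [3]], Q = [[1, 4], [2, 5], [3]].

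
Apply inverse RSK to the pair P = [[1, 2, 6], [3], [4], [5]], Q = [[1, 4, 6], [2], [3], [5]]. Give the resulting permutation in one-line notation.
5 4 1 3 2 6

Reverse RSK: for i = n, n-1, ..., 1, locate i in Q, remove the corresponding corner cell from P, and reverse-bump its entry up through P; the value ejected from row 1 is w(i).

So w = 5 4 1 3 2 6.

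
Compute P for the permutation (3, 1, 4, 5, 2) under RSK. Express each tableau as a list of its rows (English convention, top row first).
After inserting 3: P = [[3]].
After inserting 1: P = [[1], [3]].
After inserting 4: P = [[1, 4], [3]].
After inserting 5: P = [[1, 4, 5], [3]].
After inserting 2: P = [[1, 2, 5], [3, 4]].

So P = [[1, 2, 5], [3, 4]].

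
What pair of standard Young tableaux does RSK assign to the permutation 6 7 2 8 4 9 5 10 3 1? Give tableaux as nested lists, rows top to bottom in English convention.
Insert each entry of the permutation into P by Schensted row insertion, recording in Q the position of each new cell.

Insert 6: appended to row 1. P = [[6]].
Insert 7: appended to row 1. P = [[6, 7]].
Insert 2: 2 bumps 6 from row 1; 6 starts row 2. P = [[2, 7], [6]].
Insert 8: appended to row 1. P = [[2, 7, 8], [6]].
Insert 4: 4 bumps 7 from row 1; 7 appends to row 2. P = [[2, 4, 8], [6, 7]].
Insert 9: appended to row 1. P = [[2, 4, 8, 9], [6, 7]].
Insert 5: 5 bumps 8 from row 1; 8 appends to row 2. P = [[2, 4, 5, 9], [6, 7, 8]].
Insert 10: appended to row 1. P = [[2, 4, 5, 9, 10], [6, 7, 8]].
Insert 3: 3 bumps 4 from row 1; 4 bumps 6 from row 2; 6 starts row 3. P = [[2, 3, 5, 9, 10], [4, 7, 8], [6]].
Insert 1: 1 bumps 2 from row 1; 2 bumps 4 from row 2; 4 bumps 6 from row 3; 6 starts row 4. P = [[1, 3, 5, 9, 10], [2, 7, 8], [4], [6]].

So P = [[1, 3, 5, 9, 10], [2, 7, 8], [4], [6]], Q = [[1, 2, 4, 6, 8], [3, 5, 7], [9], [10]].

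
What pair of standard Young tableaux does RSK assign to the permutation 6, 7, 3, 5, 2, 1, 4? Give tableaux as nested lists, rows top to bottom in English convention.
P = [[1, 4], [2, 5], [3, 7], [6]], Q = [[1, 2], [3, 4], [5, 7], [6]]

Insert each entry of the permutation into P by Schensted row insertion, recording in Q the position of each new cell.

Insert 6: appended to row 1. P = [[6]].
Insert 7: appended to row 1. P = [[6, 7]].
Insert 3: 3 bumps 6 from row 1; 6 starts row 2. P = [[3, 7], [6]].
Insert 5: 5 bumps 7 from row 1; 7 appends to row 2. P = [[3, 5], [6, 7]].
Insert 2: 2 bumps 3 from row 1; 3 bumps 6 from row 2; 6 starts row 3. P = [[2, 5], [3, 7], [6]].
Insert 1: 1 bumps 2 from row 1; 2 bumps 3 from row 2; 3 bumps 6 from row 3; 6 starts row 4. P = [[1, 5], [2, 7], [3], [6]].
Insert 4: 4 bumps 5 from row 1; 5 bumps 7 from row 2; 7 appends to row 3. P = [[1, 4], [2, 5], [3, 7], [6]].

So P = [[1, 4], [2, 5], [3, 7], [6]], Q = [[1, 2], [3, 4], [5, 7], [6]].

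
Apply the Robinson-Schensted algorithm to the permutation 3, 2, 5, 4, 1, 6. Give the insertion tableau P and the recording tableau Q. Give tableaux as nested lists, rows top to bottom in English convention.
Insert each entry of the permutation into P by Schensted row insertion, recording in Q the position of each new cell.

Insert 3: appended to row 1. P = [[3]].
Insert 2: 2 bumps 3 from row 1; 3 starts row 2. P = [[2], [3]].
Insert 5: appended to row 1. P = [[2, 5], [3]].
Insert 4: 4 bumps 5 from row 1; 5 appends to row 2. P = [[2, 4], [3, 5]].
Insert 1: 1 bumps 2 from row 1; 2 bumps 3 from row 2; 3 starts row 3. P = [[1, 4], [2, 5], [3]].
Insert 6: appended to row 1. P = [[1, 4, 6], [2, 5], [3]].

So P = [[1, 4, 6], [2, 5], [3]], Q = [[1, 3, 6], [2, 4], [5]].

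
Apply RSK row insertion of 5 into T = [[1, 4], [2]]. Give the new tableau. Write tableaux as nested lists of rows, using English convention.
5 is larger than every entry of row 1, so it is appended to row 1. The new tableau is [[1, 4, 5], [2]].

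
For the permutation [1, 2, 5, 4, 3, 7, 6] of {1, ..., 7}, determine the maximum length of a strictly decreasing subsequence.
3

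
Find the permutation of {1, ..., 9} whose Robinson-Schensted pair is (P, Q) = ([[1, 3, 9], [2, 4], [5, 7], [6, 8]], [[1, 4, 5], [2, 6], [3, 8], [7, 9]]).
6 5 2 8 9 7 1 4 3

Reverse the RSK construction: for i from n down to 1, find the cell of Q containing i, remove the entry at that cell from P, and reverse-bump it up through P; the value ejected from row 1 is w(i).

Step i=9: Q has 9 at row 4, column 2; remove 8 from row 4 of P and reverse-bump: 8 enters row 3 and ejects 7; 7 enters row 2 and ejects 4; 4 enters row 1 and ejects 3. So w(9) = 3. P is now [[1, 4, 9], [2, 7], [5, 8], [6]].
Step i=8: Q has 8 at row 3, column 2; remove 8 from row 3 of P and reverse-bump: 8 enters row 2 and ejects 7; 7 enters row 1 and ejects 4. So w(8) = 4. P is now [[1, 7, 9], [2, 8], [5], [6]].
Step i=7: Q has 7 at row 4, column 1; remove 6 from row 4 of P and reverse-bump: 6 enters row 3 and ejects 5; 5 enters row 2 and ejects 2; 2 enters row 1 and ejects 1. So w(7) = 1. P is now [[2, 7, 9], [5, 8], [6]].
Step i=6: Q has 6 at row 2, column 2; remove 8 from row 2 of P and reverse-bump: 8 enters row 1 and ejects 7. So w(6) = 7. P is now [[2, 8, 9], [5], [6]].
Step i=5: Q has 5 at row 1, column 3; remove that cell from P, ejecting 9. So w(5) = 9. P is now [[2, 8], [5], [6]].
Step i=4: Q has 4 at row 1, column 2; remove that cell from P, ejecting 8. So w(4) = 8. P is now [[2], [5], [6]].
Step i=3: Q has 3 at row 3, column 1; remove 6 from row 3 of P and reverse-bump: 6 enters row 2 and ejects 5; 5 enters row 1 and ejects 2. So w(3) = 2. P is now [[5], [6]].
Step i=2: Q has 2 at row 2, column 1; remove 6 from row 2 of P and reverse-bump: 6 enters row 1 and ejects 5. So w(2) = 5. P is now [[6]].
Step i=1: Q has 1 at row 1, column 1; remove that cell from P, ejecting 6. So w(1) = 6. P is now [].

So w = 6 5 2 8 9 7 1 4 3.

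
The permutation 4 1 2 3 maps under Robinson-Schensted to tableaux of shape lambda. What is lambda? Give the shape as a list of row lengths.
[3, 1]

Row-insert each entry into an empty tableau.

After inserting 4: P = [[4]].
After inserting 1: P = [[1], [4]].
After inserting 2: P = [[1, 2], [4]].
After inserting 3: P = [[1, 2, 3], [4]].

The final insertion tableau P = [[1, 2, 3], [4]] has shape [3, 1].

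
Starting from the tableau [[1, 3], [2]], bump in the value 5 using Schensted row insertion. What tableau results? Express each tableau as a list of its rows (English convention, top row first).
5 is larger than every entry of row 1, so it is appended to row 1. The new tableau is [[1, 3, 5], [2]].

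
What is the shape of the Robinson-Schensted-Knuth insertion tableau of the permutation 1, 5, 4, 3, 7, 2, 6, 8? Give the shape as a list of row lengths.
[4, 2, 1, 1]

Row-insert each entry into an empty tableau.

After inserting 1: P = [[1]].
After inserting 5: P = [[1, 5]].
After inserting 4: P = [[1, 4], [5]].
After inserting 3: P = [[1, 3], [4], [5]].
After inserting 7: P = [[1, 3, 7], [4], [5]].
After inserting 2: P = [[1, 2, 7], [3], [4], [5]].
After inserting 6: P = [[1, 2, 6], [3, 7], [4], [5]].
After inserting 8: P = [[1, 2, 6, 8], [3, 7], [4], [5]].

The final insertion tableau P = [[1, 2, 6, 8], [3, 7], [4], [5]] has shape [4, 2, 1, 1].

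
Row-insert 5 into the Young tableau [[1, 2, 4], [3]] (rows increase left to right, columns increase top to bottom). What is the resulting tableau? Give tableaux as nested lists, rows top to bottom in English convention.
5 is larger than every entry of row 1, so it is appended to row 1. The new tableau is [[1, 2, 4, 5], [3]].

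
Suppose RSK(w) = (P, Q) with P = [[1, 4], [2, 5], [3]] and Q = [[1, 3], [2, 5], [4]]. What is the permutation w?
3 2 5 1 4

Reverse RSK: for i = n, n-1, ..., 1, locate i in Q, remove the corresponding corner cell from P, and reverse-bump its entry up through P; the value ejected from row 1 is w(i).

So w = 3 2 5 1 4.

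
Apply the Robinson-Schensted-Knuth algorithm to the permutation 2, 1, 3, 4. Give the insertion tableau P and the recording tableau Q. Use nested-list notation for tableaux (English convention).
P = [[1, 3, 4], [2]], Q = [[1, 3, 4], [2]]

Insert each entry of the permutation into P by Schensted row insertion, recording in Q the position of each new cell.

Insert 2: appended to row 1. P = [[2]].
Insert 1: 1 bumps 2 from row 1; 2 starts row 2. P = [[1], [2]].
Insert 3: appended to row 1. P = [[1, 3], [2]].
Insert 4: appended to row 1. P = [[1, 3, 4], [2]].

So P = [[1, 3, 4], [2]], Q = [[1, 3, 4], [2]].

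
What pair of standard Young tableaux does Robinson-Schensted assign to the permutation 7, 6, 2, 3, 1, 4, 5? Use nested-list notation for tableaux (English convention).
P = [[1, 3, 4, 5], [2], [6], [7]], Q = [[1, 4, 6, 7], [2], [3], [5]]

Insert each entry of the permutation into P by Schensted row insertion, recording in Q the position of each new cell.

Insert 7: appended to row 1. P = [[7]], Q = [[1]].
Insert 6: 6 bumps 7 from row 1; 7 starts row 2. P = [[6], [7]], Q = [[1], [2]].
Insert 2: 2 bumps 6 from row 1; 6 bumps 7 from row 2; 7 starts row 3. P = [[2], [6], [7]], Q = [[1], [2], [3]].
Insert 3: appended to row 1. P = [[2, 3], [6], [7]], Q = [[1, 4], [2], [3]].
Insert 1: 1 bumps 2 from row 1; 2 bumps 6 from row 2; 6 bumps 7 from row 3; 7 starts row 4. P = [[1, 3], [2], [6], [7]], Q = [[1, 4], [2], [3], [5]].
Insert 4: appended to row 1. P = [[1, 3, 4], [2], [6], [7]], Q = [[1, 4, 6], [2], [3], [5]].
Insert 5: appended to row 1. P = [[1, 3, 4, 5], [2], [6], [7]], Q = [[1, 4, 6, 7], [2], [3], [5]].

So P = [[1, 3, 4, 5], [2], [6], [7]], Q = [[1, 4, 6, 7], [2], [3], [5]].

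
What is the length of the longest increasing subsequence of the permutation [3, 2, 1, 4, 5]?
3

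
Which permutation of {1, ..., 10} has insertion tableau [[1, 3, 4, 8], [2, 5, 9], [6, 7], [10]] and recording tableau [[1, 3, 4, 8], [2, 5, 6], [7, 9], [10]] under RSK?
Reverse the RSK construction: for i from n down to 1, find the cell of Q containing i, remove the entry at that cell from P, and reverse-bump it up through P; the value ejected from row 1 is w(i).

Step i=10: Q has 10 at row 4, column 1; remove 10 from row 4 of P and reverse-bump: 10 enters row 3 and ejects 7; 7 enters row 2 and ejects 5; 5 enters row 1 and ejects 4. So w(10) = 4. P is now [[1, 3, 5, 8], [2, 7, 9], [6, 10]].
Step i=9: Q has 9 at row 3, column 2; remove 10 from row 3 of P and reverse-bump: 10 enters row 2 and ejects 9; 9 enters row 1 and ejects 8. So w(9) = 8. P is now [[1, 3, 5, 9], [2, 7, 10], [6]].
Step i=8: Q has 8 at row 1, column 4; remove that cell from P, ejecting 9. So w(8) = 9. P is now [[1, 3, 5], [2, 7, 10], [6]].
Step i=7: Q has 7 at row 3, column 1; remove 6 from row 3 of P and reverse-bump: 6 enters row 2 and ejects 2; 2 enters row 1 and ejects 1. So w(7) = 1. P is now [[2, 3, 5], [6, 7, 10]].
Step i=6: Q has 6 at row 2, column 3; remove 10 from row 2 of P and reverse-bump: 10 enters row 1 and ejects 5. So w(6) = 5. P is now [[2, 3, 10], [6, 7]].
Step i=5: Q has 5 at row 2, column 2; remove 7 from row 2 of P and reverse-bump: 7 enters row 1 and ejects 3. So w(5) = 3. P is now [[2, 7, 10], [6]].
Step i=4: Q has 4 at row 1, column 3; remove that cell from P, ejecting 10. So w(4) = 10. P is now [[2, 7], [6]].
Step i=3: Q has 3 at row 1, column 2; remove that cell from P, ejecting 7. So w(3) = 7. P is now [[2], [6]].
Step i=2: Q has 2 at row 2, column 1; remove 6 from row 2 of P and reverse-bump: 6 enters row 1 and ejects 2. So w(2) = 2. P is now [[6]].
Step i=1: Q has 1 at row 1, column 1; remove that cell from P, ejecting 6. So w(1) = 6. P is now [].

So w = 6 2 7 10 3 5 1 9 8 4.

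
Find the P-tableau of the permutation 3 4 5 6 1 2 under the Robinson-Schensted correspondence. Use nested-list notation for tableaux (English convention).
P = [[1, 2, 5, 6], [3, 4]]

Insert 3: appended to row 1. P = [[3]].
Insert 4: appended to row 1. P = [[3, 4]].
Insert 5: appended to row 1. P = [[3, 4, 5]].
Insert 6: appended to row 1. P = [[3, 4, 5, 6]].
Insert 1: 1 bumps 3 from row 1; 3 starts row 2. P = [[1, 4, 5, 6], [3]].
Insert 2: 2 bumps 4 from row 1; 4 appends to row 2. P = [[1, 2, 5, 6], [3, 4]].

So P = [[1, 2, 5, 6], [3, 4]].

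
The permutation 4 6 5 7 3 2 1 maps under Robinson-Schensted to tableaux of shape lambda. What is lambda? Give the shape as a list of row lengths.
[3, 1, 1, 1, 1]

Row-insert each entry into an empty tableau.

After inserting 4: P = [[4]].
After inserting 6: P = [[4, 6]].
After inserting 5: P = [[4, 5], [6]].
After inserting 7: P = [[4, 5, 7], [6]].
After inserting 3: P = [[3, 5, 7], [4], [6]].
After inserting 2: P = [[2, 5, 7], [3], [4], [6]].
After inserting 1: P = [[1, 5, 7], [2], [3], [4], [6]].

The final insertion tableau P = [[1, 5, 7], [2], [3], [4], [6]] has shape [3, 1, 1, 1, 1].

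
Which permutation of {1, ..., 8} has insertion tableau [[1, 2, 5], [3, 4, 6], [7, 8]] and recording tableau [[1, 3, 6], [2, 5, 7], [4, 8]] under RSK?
Reverse RSK: for i = n, n-1, ..., 1, locate i in Q, remove the corresponding corner cell from P, and reverse-bump its entry up through P; the value ejected from row 1 is w(i).

So w = 7 3 4 1 2 8 6 5.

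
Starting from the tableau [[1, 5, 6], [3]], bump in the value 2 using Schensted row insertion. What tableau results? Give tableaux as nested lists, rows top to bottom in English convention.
In row 1, 2 replaces 5 (the leftmost entry greater than 2); 5 is bumped to row 2. 5 is appended to row 2. The new tableau is [[1, 2, 6], [3, 5]].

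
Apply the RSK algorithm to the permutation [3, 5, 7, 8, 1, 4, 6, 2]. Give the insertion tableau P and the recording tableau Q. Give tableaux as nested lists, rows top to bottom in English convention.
Insert each entry of the permutation into P by Schensted row insertion, recording in Q the position of each new cell.

Insert 3: appended to row 1. P = [[3]], Q = [[1]].
Insert 5: appended to row 1. P = [[3, 5]], Q = [[1, 2]].
Insert 7: appended to row 1. P = [[3, 5, 7]], Q = [[1, 2, 3]].
Insert 8: appended to row 1. P = [[3, 5, 7, 8]], Q = [[1, 2, 3, 4]].
Insert 1: 1 bumps 3 from row 1; 3 starts row 2. P = [[1, 5, 7, 8], [3]], Q = [[1, 2, 3, 4], [5]].
Insert 4: 4 bumps 5 from row 1; 5 appends to row 2. P = [[1, 4, 7, 8], [3, 5]], Q = [[1, 2, 3, 4], [5, 6]].
Insert 6: 6 bumps 7 from row 1; 7 appends to row 2. P = [[1, 4, 6, 8], [3, 5, 7]], Q = [[1, 2, 3, 4], [5, 6, 7]].
Insert 2: 2 bumps 4 from row 1; 4 bumps 5 from row 2; 5 starts row 3. P = [[1, 2, 6, 8], [3, 4, 7], [5]], Q = [[1, 2, 3, 4], [5, 6, 7], [8]].

So P = [[1, 2, 6, 8], [3, 4, 7], [5]], Q = [[1, 2, 3, 4], [5, 6, 7], [8]].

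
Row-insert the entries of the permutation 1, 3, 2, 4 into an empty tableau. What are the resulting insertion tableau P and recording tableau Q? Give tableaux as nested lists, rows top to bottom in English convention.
P = [[1, 2, 4], [3]], Q = [[1, 2, 4], [3]]

Insert each entry of the permutation into P by Schensted row insertion, recording in Q the position of each new cell.

After inserting 1: P = [[1]].
After inserting 3: P = [[1, 3]].
After inserting 2: P = [[1, 2], [3]].
After inserting 4: P = [[1, 2, 4], [3]].

So P = [[1, 2, 4], [3]], Q = [[1, 2, 4], [3]].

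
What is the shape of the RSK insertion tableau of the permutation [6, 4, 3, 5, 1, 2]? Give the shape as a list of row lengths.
[2, 2, 1, 1]

RSK row insertion gives P = [[1, 2], [3, 5], [4], [6]], which has shape [2, 2, 1, 1].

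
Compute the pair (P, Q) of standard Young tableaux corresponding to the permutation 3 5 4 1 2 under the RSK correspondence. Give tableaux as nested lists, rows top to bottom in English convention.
Insert each entry of the permutation into P by Schensted row insertion, recording in Q the position of each new cell.

Insert 3: appended to row 1. P = [[3]].
Insert 5: appended to row 1. P = [[3, 5]].
Insert 4: 4 bumps 5 from row 1; 5 starts row 2. P = [[3, 4], [5]].
Insert 1: 1 bumps 3 from row 1; 3 bumps 5 from row 2; 5 starts row 3. P = [[1, 4], [3], [5]].
Insert 2: 2 bumps 4 from row 1; 4 appends to row 2. P = [[1, 2], [3, 4], [5]].

So P = [[1, 2], [3, 4], [5]], Q = [[1, 2], [3, 5], [4]].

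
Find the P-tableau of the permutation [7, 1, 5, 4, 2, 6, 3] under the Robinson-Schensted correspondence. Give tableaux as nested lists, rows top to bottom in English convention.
After inserting 7: P = [[7]].
After inserting 1: P = [[1], [7]].
After inserting 5: P = [[1, 5], [7]].
After inserting 4: P = [[1, 4], [5], [7]].
After inserting 2: P = [[1, 2], [4], [5], [7]].
After inserting 6: P = [[1, 2, 6], [4], [5], [7]].
After inserting 3: P = [[1, 2, 3], [4, 6], [5], [7]].

So P = [[1, 2, 3], [4, 6], [5], [7]].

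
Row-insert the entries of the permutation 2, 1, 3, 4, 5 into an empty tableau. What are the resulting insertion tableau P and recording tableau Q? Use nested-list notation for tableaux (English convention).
Insert each entry of the permutation into P by Schensted row insertion, recording in Q the position of each new cell.

Insert 2: appended to row 1. P = [[2]].
Insert 1: 1 bumps 2 from row 1; 2 starts row 2. P = [[1], [2]].
Insert 3: appended to row 1. P = [[1, 3], [2]].
Insert 4: appended to row 1. P = [[1, 3, 4], [2]].
Insert 5: appended to row 1. P = [[1, 3, 4, 5], [2]].

So P = [[1, 3, 4, 5], [2]], Q = [[1, 3, 4, 5], [2]].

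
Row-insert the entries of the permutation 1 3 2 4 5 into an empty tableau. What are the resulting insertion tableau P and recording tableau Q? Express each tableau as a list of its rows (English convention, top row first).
P = [[1, 2, 4, 5], [3]], Q = [[1, 2, 4, 5], [3]]

Insert each entry of the permutation into P by Schensted row insertion, recording in Q the position of each new cell.

Insert 1: appended to row 1. P = [[1]], Q = [[1]].
Insert 3: appended to row 1. P = [[1, 3]], Q = [[1, 2]].
Insert 2: 2 bumps 3 from row 1; 3 starts row 2. P = [[1, 2], [3]], Q = [[1, 2], [3]].
Insert 4: appended to row 1. P = [[1, 2, 4], [3]], Q = [[1, 2, 4], [3]].
Insert 5: appended to row 1. P = [[1, 2, 4, 5], [3]], Q = [[1, 2, 4, 5], [3]].

So P = [[1, 2, 4, 5], [3]], Q = [[1, 2, 4, 5], [3]].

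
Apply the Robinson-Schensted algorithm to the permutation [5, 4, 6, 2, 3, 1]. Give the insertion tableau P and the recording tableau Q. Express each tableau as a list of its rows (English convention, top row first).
Insert each entry of the permutation into P by Schensted row insertion, recording in Q the position of each new cell.

Insert 5: appended to row 1. P = [[5]], Q = [[1]].
Insert 4: 4 bumps 5 from row 1; 5 starts row 2. P = [[4], [5]], Q = [[1], [2]].
Insert 6: appended to row 1. P = [[4, 6], [5]], Q = [[1, 3], [2]].
Insert 2: 2 bumps 4 from row 1; 4 bumps 5 from row 2; 5 starts row 3. P = [[2, 6], [4], [5]], Q = [[1, 3], [2], [4]].
Insert 3: 3 bumps 6 from row 1; 6 appends to row 2. P = [[2, 3], [4, 6], [5]], Q = [[1, 3], [2, 5], [4]].
Insert 1: 1 bumps 2 from row 1; 2 bumps 4 from row 2; 4 bumps 5 from row 3; 5 starts row 4. P = [[1, 3], [2, 6], [4], [5]], Q = [[1, 3], [2, 5], [4], [6]].

So P = [[1, 3], [2, 6], [4], [5]], Q = [[1, 3], [2, 5], [4], [6]].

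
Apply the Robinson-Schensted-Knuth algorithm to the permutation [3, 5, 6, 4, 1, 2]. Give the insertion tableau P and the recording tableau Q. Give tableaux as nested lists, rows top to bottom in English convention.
P = [[1, 2, 6], [3, 4], [5]], Q = [[1, 2, 3], [4, 6], [5]]

Insert each entry of the permutation into P by Schensted row insertion, recording in Q the position of each new cell.

Insert 3: appended to row 1. P = [[3]].
Insert 5: appended to row 1. P = [[3, 5]].
Insert 6: appended to row 1. P = [[3, 5, 6]].
Insert 4: 4 bumps 5 from row 1; 5 starts row 2. P = [[3, 4, 6], [5]].
Insert 1: 1 bumps 3 from row 1; 3 bumps 5 from row 2; 5 starts row 3. P = [[1, 4, 6], [3], [5]].
Insert 2: 2 bumps 4 from row 1; 4 appends to row 2. P = [[1, 2, 6], [3, 4], [5]].

So P = [[1, 2, 6], [3, 4], [5]], Q = [[1, 2, 3], [4, 6], [5]].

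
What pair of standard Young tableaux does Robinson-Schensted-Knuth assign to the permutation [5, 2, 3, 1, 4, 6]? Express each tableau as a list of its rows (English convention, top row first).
P = [[1, 3, 4, 6], [2], [5]], Q = [[1, 3, 5, 6], [2], [4]]

Insert each entry of the permutation into P by Schensted row insertion, recording in Q the position of each new cell.

Insert 5: appended to row 1. P = [[5]].
Insert 2: 2 bumps 5 from row 1; 5 starts row 2. P = [[2], [5]].
Insert 3: appended to row 1. P = [[2, 3], [5]].
Insert 1: 1 bumps 2 from row 1; 2 bumps 5 from row 2; 5 starts row 3. P = [[1, 3], [2], [5]].
Insert 4: appended to row 1. P = [[1, 3, 4], [2], [5]].
Insert 6: appended to row 1. P = [[1, 3, 4, 6], [2], [5]].

So P = [[1, 3, 4, 6], [2], [5]], Q = [[1, 3, 5, 6], [2], [4]].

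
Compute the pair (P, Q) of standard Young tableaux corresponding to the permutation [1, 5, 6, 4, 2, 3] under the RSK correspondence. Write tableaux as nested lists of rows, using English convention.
Insert each entry of the permutation into P by Schensted row insertion, recording in Q the position of each new cell.

Insert 1: appended to row 1. P = [[1]], Q = [[1]].
Insert 5: appended to row 1. P = [[1, 5]], Q = [[1, 2]].
Insert 6: appended to row 1. P = [[1, 5, 6]], Q = [[1, 2, 3]].
Insert 4: 4 bumps 5 from row 1; 5 starts row 2. P = [[1, 4, 6], [5]], Q = [[1, 2, 3], [4]].
Insert 2: 2 bumps 4 from row 1; 4 bumps 5 from row 2; 5 starts row 3. P = [[1, 2, 6], [4], [5]], Q = [[1, 2, 3], [4], [5]].
Insert 3: 3 bumps 6 from row 1; 6 appends to row 2. P = [[1, 2, 3], [4, 6], [5]], Q = [[1, 2, 3], [4, 6], [5]].

So P = [[1, 2, 3], [4, 6], [5]], Q = [[1, 2, 3], [4, 6], [5]].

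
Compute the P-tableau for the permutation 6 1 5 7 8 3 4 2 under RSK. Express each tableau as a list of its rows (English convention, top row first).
Insert 6: appended to row 1. P = [[6]].
Insert 1: 1 bumps 6 from row 1; 6 starts row 2. P = [[1], [6]].
Insert 5: appended to row 1. P = [[1, 5], [6]].
Insert 7: appended to row 1. P = [[1, 5, 7], [6]].
Insert 8: appended to row 1. P = [[1, 5, 7, 8], [6]].
Insert 3: 3 bumps 5 from row 1; 5 bumps 6 from row 2; 6 starts row 3. P = [[1, 3, 7, 8], [5], [6]].
Insert 4: 4 bumps 7 from row 1; 7 appends to row 2. P = [[1, 3, 4, 8], [5, 7], [6]].
Insert 2: 2 bumps 3 from row 1; 3 bumps 5 from row 2; 5 bumps 6 from row 3; 6 starts row 4. P = [[1, 2, 4, 8], [3, 7], [5], [6]].

So P = [[1, 2, 4, 8], [3, 7], [5], [6]].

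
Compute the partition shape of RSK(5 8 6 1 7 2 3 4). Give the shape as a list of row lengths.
RSK row insertion gives P = [[1, 2, 3, 4], [5, 6, 7], [8]], which has shape [4, 3, 1].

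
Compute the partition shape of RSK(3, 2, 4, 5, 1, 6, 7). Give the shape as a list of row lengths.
Row-insert each entry into an empty tableau.

After inserting 3: P = [[3]].
After inserting 2: P = [[2], [3]].
After inserting 4: P = [[2, 4], [3]].
After inserting 5: P = [[2, 4, 5], [3]].
After inserting 1: P = [[1, 4, 5], [2], [3]].
After inserting 6: P = [[1, 4, 5, 6], [2], [3]].
After inserting 7: P = [[1, 4, 5, 6, 7], [2], [3]].

The final insertion tableau P = [[1, 4, 5, 6, 7], [2], [3]] has shape [5, 1, 1].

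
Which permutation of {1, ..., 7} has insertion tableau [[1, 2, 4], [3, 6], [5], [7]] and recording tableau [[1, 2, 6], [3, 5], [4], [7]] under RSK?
Reverse RSK: for i = n, n-1, ..., 1, locate i in Q, remove the corresponding corner cell from P, and reverse-bump its entry up through P; the value ejected from row 1 is w(i).

So w = 5 7 6 1 3 4 2.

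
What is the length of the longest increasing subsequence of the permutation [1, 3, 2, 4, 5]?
4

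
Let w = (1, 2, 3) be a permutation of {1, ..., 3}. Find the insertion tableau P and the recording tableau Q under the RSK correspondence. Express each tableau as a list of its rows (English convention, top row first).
Insert each entry of the permutation into P by Schensted row insertion, recording in Q the position of each new cell.

After inserting 1: P = [[1]].
After inserting 2: P = [[1, 2]].
After inserting 3: P = [[1, 2, 3]].

So P = [[1, 2, 3]], Q = [[1, 2, 3]].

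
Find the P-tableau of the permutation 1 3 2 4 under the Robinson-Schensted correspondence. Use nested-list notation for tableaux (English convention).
Insert 1: appended to row 1. P = [[1]].
Insert 3: appended to row 1. P = [[1, 3]].
Insert 2: 2 bumps 3 from row 1; 3 starts row 2. P = [[1, 2], [3]].
Insert 4: appended to row 1. P = [[1, 2, 4], [3]].

So P = [[1, 2, 4], [3]].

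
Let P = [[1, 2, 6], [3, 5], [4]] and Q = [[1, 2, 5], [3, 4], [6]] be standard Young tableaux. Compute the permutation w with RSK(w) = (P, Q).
4 5 1 3 6 2

Reverse RSK: for i = n, n-1, ..., 1, locate i in Q, remove the corresponding corner cell from P, and reverse-bump its entry up through P; the value ejected from row 1 is w(i).

So w = 4 5 1 3 6 2.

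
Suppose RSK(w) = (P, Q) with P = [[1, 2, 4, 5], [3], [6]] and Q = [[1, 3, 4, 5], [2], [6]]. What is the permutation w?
Reverse the RSK construction: for i from n down to 1, find the cell of Q containing i, remove the entry at that cell from P, and reverse-bump it up through P; the value ejected from row 1 is w(i).

Step i=6: Q has 6 at row 3, column 1; remove 6 from row 3 of P and reverse-bump: 6 enters row 2 and ejects 3; 3 enters row 1 and ejects 2. So w(6) = 2. P is now [[1, 3, 4, 5], [6]].
Step i=5: Q has 5 at row 1, column 4; remove that cell from P, ejecting 5. So w(5) = 5. P is now [[1, 3, 4], [6]].
Step i=4: Q has 4 at row 1, column 3; remove that cell from P, ejecting 4. So w(4) = 4. P is now [[1, 3], [6]].
Step i=3: Q has 3 at row 1, column 2; remove that cell from P, ejecting 3. So w(3) = 3. P is now [[1], [6]].
Step i=2: Q has 2 at row 2, column 1; remove 6 from row 2 of P and reverse-bump: 6 enters row 1 and ejects 1. So w(2) = 1. P is now [[6]].
Step i=1: Q has 1 at row 1, column 1; remove that cell from P, ejecting 6. So w(1) = 6. P is now [].

So w = 6 1 3 4 5 2.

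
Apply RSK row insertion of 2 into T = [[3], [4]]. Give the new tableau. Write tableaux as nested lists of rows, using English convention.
[[2], [3], [4]]

In row 1, 2 replaces 3 (the leftmost entry greater than 2); 3 is bumped to row 2. In row 2, 3 replaces 4 (the leftmost entry greater than 3); 4 is bumped to row 3. 4 starts a new row 3. The new tableau is [[2], [3], [4]].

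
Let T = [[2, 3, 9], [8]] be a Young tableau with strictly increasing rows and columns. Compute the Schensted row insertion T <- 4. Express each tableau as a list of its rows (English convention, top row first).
[[2, 3, 4], [8, 9]]

In row 1, 4 replaces 9 (the leftmost entry greater than 4); 9 is bumped to row 2. 9 is appended to row 2. The new tableau is [[2, 3, 4], [8, 9]].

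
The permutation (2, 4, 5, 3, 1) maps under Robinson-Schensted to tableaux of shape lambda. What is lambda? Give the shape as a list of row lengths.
[3, 1, 1]

Row-insert each entry into an empty tableau.

After inserting 2: P = [[2]].
After inserting 4: P = [[2, 4]].
After inserting 5: P = [[2, 4, 5]].
After inserting 3: P = [[2, 3, 5], [4]].
After inserting 1: P = [[1, 3, 5], [2], [4]].

The final insertion tableau P = [[1, 3, 5], [2], [4]] has shape [3, 1, 1].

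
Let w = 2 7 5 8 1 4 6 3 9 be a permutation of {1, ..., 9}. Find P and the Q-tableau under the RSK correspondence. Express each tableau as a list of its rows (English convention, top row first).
Insert each entry of the permutation into P by Schensted row insertion, recording in Q the position of each new cell.

Insert 2: appended to row 1. P = [[2]].
Insert 7: appended to row 1. P = [[2, 7]].
Insert 5: 5 bumps 7 from row 1; 7 starts row 2. P = [[2, 5], [7]].
Insert 8: appended to row 1. P = [[2, 5, 8], [7]].
Insert 1: 1 bumps 2 from row 1; 2 bumps 7 from row 2; 7 starts row 3. P = [[1, 5, 8], [2], [7]].
Insert 4: 4 bumps 5 from row 1; 5 appends to row 2. P = [[1, 4, 8], [2, 5], [7]].
Insert 6: 6 bumps 8 from row 1; 8 appends to row 2. P = [[1, 4, 6], [2, 5, 8], [7]].
Insert 3: 3 bumps 4 from row 1; 4 bumps 5 from row 2; 5 bumps 7 from row 3; 7 starts row 4. P = [[1, 3, 6], [2, 4, 8], [5], [7]].
Insert 9: appended to row 1. P = [[1, 3, 6, 9], [2, 4, 8], [5], [7]].

So P = [[1, 3, 6, 9], [2, 4, 8], [5], [7]], Q = [[1, 2, 4, 9], [3, 6, 7], [5], [8]].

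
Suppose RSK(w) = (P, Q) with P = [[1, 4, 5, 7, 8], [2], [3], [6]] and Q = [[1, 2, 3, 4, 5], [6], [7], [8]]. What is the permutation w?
3 4 6 7 8 5 2 1

Reverse RSK: for i = n, n-1, ..., 1, locate i in Q, remove the corresponding corner cell from P, and reverse-bump its entry up through P; the value ejected from row 1 is w(i).

So w = 3 4 6 7 8 5 2 1.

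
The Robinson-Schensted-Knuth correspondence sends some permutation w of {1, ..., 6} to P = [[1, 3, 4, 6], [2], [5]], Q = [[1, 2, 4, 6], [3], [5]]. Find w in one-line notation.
Reverse RSK: for i = n, n-1, ..., 1, locate i in Q, remove the corresponding corner cell from P, and reverse-bump its entry up through P; the value ejected from row 1 is w(i).

So w = 2 5 3 4 1 6.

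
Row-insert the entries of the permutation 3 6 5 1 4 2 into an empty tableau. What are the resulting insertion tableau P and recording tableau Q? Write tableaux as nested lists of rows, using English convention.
Insert each entry of the permutation into P by Schensted row insertion, recording in Q the position of each new cell.

After inserting 3: P = [[3]].
After inserting 6: P = [[3, 6]].
After inserting 5: P = [[3, 5], [6]].
After inserting 1: P = [[1, 5], [3], [6]].
After inserting 4: P = [[1, 4], [3, 5], [6]].
After inserting 2: P = [[1, 2], [3, 4], [5], [6]].

So P = [[1, 2], [3, 4], [5], [6]], Q = [[1, 2], [3, 5], [4], [6]].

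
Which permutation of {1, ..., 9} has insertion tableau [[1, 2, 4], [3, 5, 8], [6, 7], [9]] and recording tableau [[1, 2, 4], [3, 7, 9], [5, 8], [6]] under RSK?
6 9 7 8 3 1 5 2 4

Reverse the RSK construction: for i from n down to 1, find the cell of Q containing i, remove the entry at that cell from P, and reverse-bump it up through P; the value ejected from row 1 is w(i).

Step i=9: Q has 9 at row 2, column 3; remove 8 from row 2 of P and reverse-bump: 8 enters row 1 and ejects 4. So w(9) = 4. P is now [[1, 2, 8], [3, 5], [6, 7], [9]].
Step i=8: Q has 8 at row 3, column 2; remove 7 from row 3 of P and reverse-bump: 7 enters row 2 and ejects 5; 5 enters row 1 and ejects 2. So w(8) = 2. P is now [[1, 5, 8], [3, 7], [6], [9]].
Step i=7: Q has 7 at row 2, column 2; remove 7 from row 2 of P and reverse-bump: 7 enters row 1 and ejects 5. So w(7) = 5. P is now [[1, 7, 8], [3], [6], [9]].
Step i=6: Q has 6 at row 4, column 1; remove 9 from row 4 of P and reverse-bump: 9 enters row 3 and ejects 6; 6 enters row 2 and ejects 3; 3 enters row 1 and ejects 1. So w(6) = 1. P is now [[3, 7, 8], [6], [9]].
Step i=5: Q has 5 at row 3, column 1; remove 9 from row 3 of P and reverse-bump: 9 enters row 2 and ejects 6; 6 enters row 1 and ejects 3. So w(5) = 3. P is now [[6, 7, 8], [9]].
Step i=4: Q has 4 at row 1, column 3; remove that cell from P, ejecting 8. So w(4) = 8. P is now [[6, 7], [9]].
Step i=3: Q has 3 at row 2, column 1; remove 9 from row 2 of P and reverse-bump: 9 enters row 1 and ejects 7. So w(3) = 7. P is now [[6, 9]].
Step i=2: Q has 2 at row 1, column 2; remove that cell from P, ejecting 9. So w(2) = 9. P is now [[6]].
Step i=1: Q has 1 at row 1, column 1; remove that cell from P, ejecting 6. So w(1) = 6. P is now [].

So w = 6 9 7 8 3 1 5 2 4.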